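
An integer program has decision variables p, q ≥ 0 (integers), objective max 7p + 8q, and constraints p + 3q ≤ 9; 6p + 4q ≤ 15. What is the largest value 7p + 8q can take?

24

Relaxing integrality, the LP optimum is 26.79 at (p,q) = (0.643, 2.79), which is not an integer point.
(p,q)=(0,3): 1·0+3·3=9≤9, 6·0+4·3=12≤15, objective 24.
(p,q)=(1,2): 1·1+3·2=7≤9, 6·1+4·2=14≤15, objective 23.
(p,q)=(0,2): 1·0+3·2=6≤9, 6·0+4·2=8≤15, objective 16.
No feasible integer point exceeds 24.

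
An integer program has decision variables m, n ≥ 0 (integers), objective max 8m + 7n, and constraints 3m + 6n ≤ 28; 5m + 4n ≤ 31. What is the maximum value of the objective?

48

Relaxing integrality, the LP optimum is 51.17 at (m,n) = (4.11, 2.61), which is not an integer point.
(m,n)=(6,0): 3·6+6·0=18≤28, 5·6+4·0=30≤31, objective 48.
(m,n)=(5,1): 3·5+6·1=21≤28, 5·5+4·1=29≤31, objective 47.
(m,n)=(4,2): 3·4+6·2=24≤28, 5·4+4·2=28≤31, objective 46.
(m,n)=(3,3): 3·3+6·3=27≤28, 5·3+4·3=27≤31, objective 45.
No feasible integer point exceeds 48.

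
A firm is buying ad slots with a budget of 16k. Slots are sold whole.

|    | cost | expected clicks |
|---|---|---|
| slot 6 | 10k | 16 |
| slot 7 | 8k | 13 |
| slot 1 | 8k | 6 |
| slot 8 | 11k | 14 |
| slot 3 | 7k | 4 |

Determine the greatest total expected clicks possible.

Take slot 7 and slot 1: cost 8 + 8 = 16 ≤ 16, expected clicks 13 + 6 = 19.
No other feasible combination does better.

19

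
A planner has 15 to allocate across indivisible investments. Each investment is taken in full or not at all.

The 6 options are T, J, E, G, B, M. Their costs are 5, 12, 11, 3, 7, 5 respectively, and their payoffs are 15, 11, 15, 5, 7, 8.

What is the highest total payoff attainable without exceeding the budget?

28

Allowing fractional choices, the relaxed optimum would be about 30.7, but investments are indivisible.
T + M: cost 5 + 5 = 10 ≤ 15, payoff 15 + 8 = 23.
T + G + M: cost 5 + 3 + 5 = 13 ≤ 15, payoff 15 + 5 + 8 = 28.
T + G + B: cost 5 + 3 + 7 = 15 ≤ 15, payoff 15 + 5 + 7 = 27.
Best is T, G, and M with total payoff 28.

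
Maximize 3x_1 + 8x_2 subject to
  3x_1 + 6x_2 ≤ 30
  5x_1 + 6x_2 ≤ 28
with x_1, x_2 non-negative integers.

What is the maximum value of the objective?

32

The continuous relaxation peaks at (0, 4.67) with value 37.33; rounding to a feasible lattice point costs some objective.
(x_1,x_2)=(0,4): 3·0+6·4=24≤30, 5·0+6·4=24≤28, objective 32.
(x_1,x_2)=(1,3): 3·1+6·3=21≤30, 5·1+6·3=23≤28, objective 27.
(x_1,x_2)=(0,3): 3·0+6·3=18≤30, 5·0+6·3=18≤28, objective 24.
No feasible integer point exceeds 32.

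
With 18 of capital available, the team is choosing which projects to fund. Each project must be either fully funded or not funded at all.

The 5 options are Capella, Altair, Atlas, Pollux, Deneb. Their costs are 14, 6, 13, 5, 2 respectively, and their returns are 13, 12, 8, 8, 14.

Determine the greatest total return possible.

34

This is an integer program with binary decision variables.
Allowing fractional choices, the relaxed optimum would be about 38.6, but projects are indivisible.
Altair + Pollux + Deneb: cost 6 + 5 + 2 = 13 ≤ 18, return 12 + 8 + 14 = 34.
Capella + Deneb: cost 14 + 2 = 16 ≤ 18, return 13 + 14 = 27.
Best is Altair, Pollux, and Deneb with total return 34.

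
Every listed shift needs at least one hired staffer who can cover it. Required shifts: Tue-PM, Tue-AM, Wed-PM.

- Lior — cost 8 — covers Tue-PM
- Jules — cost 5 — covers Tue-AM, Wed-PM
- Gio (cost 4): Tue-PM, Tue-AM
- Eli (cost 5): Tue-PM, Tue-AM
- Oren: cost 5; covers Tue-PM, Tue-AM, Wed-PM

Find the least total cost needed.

5

This is a weighted set-cover instance.
Oren alone covers Tue-PM, Tue-AM, Wed-PM — every shift.
Total cost: 5.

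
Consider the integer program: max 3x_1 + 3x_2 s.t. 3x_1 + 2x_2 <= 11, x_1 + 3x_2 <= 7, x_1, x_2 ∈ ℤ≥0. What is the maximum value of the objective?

12

Relaxing integrality, the LP optimum is 12.43 at (x_1,x_2) = (2.71, 1.43), which is not an integer point.
(x_1,x_2)=(3,1): 3·3+2·1=11≤11, 1·3+3·1=6≤7, objective 12.
(x_1,x_2)=(1,2): 3·1+2·2=7≤11, 1·1+3·2=7≤7, objective 9.
(x_1,x_2)=(2,1): 3·2+2·1=8≤11, 1·2+3·1=5≤7, objective 9.
(x_1,x_2)=(3,0): 3·3+2·0=9≤11, 1·3+3·0=3≤7, objective 9.
The best lattice point is (3,1), giving 12.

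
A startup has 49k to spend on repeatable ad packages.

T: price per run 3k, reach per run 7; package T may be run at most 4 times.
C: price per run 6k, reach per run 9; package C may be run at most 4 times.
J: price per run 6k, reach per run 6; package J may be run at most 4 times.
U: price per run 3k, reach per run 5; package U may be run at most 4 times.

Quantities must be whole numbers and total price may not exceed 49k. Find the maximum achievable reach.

84

This is a bounded integer knapsack.
4×T, 4×C, and 4×U: price 48 ≤ 49, reach 4·7 + 4·9 + 4·5 = 84.
4×T, 3×C, 1×J, and 4×U: price 48 ≤ 49, reach 4·7 + 3·9 + 1·6 + 4·5 = 81.
Best is 84.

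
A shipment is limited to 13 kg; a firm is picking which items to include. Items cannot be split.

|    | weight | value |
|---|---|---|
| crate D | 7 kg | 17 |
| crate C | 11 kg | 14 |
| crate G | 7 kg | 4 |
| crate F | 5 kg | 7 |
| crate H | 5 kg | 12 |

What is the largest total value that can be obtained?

29

Allowing fractional choices, the relaxed optimum would be about 30.4, but items are indivisible.
crate D + crate F: weight 7 + 5 = 12 ≤ 13, value 17 + 7 = 24.
crate F + crate H: weight 5 + 5 = 10 ≤ 13, value 7 + 12 = 19.
crate D + crate H: weight 7 + 5 = 12 ≤ 13, value 17 + 12 = 29.
Best is crate D and crate H with total value 29.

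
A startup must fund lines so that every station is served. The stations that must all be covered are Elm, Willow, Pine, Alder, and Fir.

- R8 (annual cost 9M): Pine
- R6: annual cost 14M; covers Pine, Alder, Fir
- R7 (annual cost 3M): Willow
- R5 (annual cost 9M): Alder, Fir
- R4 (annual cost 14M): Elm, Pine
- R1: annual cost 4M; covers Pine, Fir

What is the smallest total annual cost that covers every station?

The greedy cost-per-new-station heuristic would pick R1, R7, R5, and R4 for 30, but a cheaper cover exists.
Choose R7, R5, and R4: together they cover Elm, Willow, Pine, Alder, Fir — every station.
Total annual cost: 3 + 9 + 14 = 26.
No cover costs less than 26.

26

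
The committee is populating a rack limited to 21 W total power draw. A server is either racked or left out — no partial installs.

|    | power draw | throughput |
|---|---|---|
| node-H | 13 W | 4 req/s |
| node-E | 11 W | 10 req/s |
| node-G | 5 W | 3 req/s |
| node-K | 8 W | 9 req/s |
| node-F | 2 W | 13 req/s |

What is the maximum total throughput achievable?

32

Take node-E, node-K, and node-F: power draw 11 + 8 + 2 = 21 ≤ 21, throughput 10 + 9 + 13 = 32.
No other feasible combination does better.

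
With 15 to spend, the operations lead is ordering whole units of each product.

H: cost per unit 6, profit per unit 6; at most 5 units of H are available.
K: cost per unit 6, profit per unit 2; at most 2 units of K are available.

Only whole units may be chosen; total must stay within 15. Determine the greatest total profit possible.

H has the best ratio (6/6); taking only H gives at most 2×6 = 12 (stopped by the cost limit).
Optimal: 2×H: cost 12 ≤ 15, profit 2·6 = 12.

12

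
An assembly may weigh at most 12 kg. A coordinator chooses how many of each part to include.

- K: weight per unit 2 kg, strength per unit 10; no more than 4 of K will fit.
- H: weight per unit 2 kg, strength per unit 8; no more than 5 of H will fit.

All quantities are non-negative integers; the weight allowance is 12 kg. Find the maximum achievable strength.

4×K and 2×H: weight 12 ≤ 12, strength 4·10 + 2·8 = 56.
3×K and 3×H: weight 12 ≤ 12, strength 3·10 + 3·8 = 54.
Best is 56.

56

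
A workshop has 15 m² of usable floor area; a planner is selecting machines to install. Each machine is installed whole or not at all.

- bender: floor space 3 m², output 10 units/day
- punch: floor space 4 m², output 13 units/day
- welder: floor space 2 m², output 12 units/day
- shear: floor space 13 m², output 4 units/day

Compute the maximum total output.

35

bender + punch + welder: floor space 3 + 4 + 2 = 9 ≤ 15, output 10 + 13 + 12 = 35.
punch + welder: floor space 4 + 2 = 6 ≤ 15, output 13 + 12 = 25.
Best is bender, punch, and welder with total output 35.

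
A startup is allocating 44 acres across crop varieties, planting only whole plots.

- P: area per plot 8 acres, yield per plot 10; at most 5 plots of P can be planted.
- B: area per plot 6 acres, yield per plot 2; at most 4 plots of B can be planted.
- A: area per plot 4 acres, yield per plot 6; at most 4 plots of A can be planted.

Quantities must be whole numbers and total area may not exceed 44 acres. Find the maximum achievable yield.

Take 4×P and 3×A: area 44 ≤ 44, yield 4·10 + 3·6 = 58.
No other integer combination yields more.

58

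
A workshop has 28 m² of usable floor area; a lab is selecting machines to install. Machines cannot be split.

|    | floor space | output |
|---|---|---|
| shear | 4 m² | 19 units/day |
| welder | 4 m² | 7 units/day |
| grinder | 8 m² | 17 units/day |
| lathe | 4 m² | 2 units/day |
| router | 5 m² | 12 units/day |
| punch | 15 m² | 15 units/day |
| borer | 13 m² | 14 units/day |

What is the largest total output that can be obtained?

57

Take shear, welder, grinder, lathe, and router: floor space 4 + 4 + 8 + 4 + 5 = 25 ≤ 28, output 19 + 7 + 17 + 2 + 12 = 57.
No other feasible combination does better.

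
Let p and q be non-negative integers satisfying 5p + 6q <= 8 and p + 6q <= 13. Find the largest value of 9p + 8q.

The continuous relaxation peaks at (1.6, 0) with value 14.40; rounding to a feasible lattice point costs some objective.
(p,q)=(1,0): 5·1+6·0=5≤8, 1·1+6·0=1≤13, objective 9.
(p,q)=(0,1): 5·0+6·1=6≤8, 1·0+6·1=6≤13, objective 8.
(p,q)=(0,0): 5·0+6·0=0≤8, 1·0+6·0=0≤13, objective 0.
The best lattice point is (1,0), giving 9.

9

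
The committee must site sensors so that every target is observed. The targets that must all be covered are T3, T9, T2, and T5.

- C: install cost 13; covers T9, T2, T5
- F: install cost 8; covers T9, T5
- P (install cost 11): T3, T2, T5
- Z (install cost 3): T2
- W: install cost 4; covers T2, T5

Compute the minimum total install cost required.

The greedy cost-per-new-target heuristic would pick W, F, and P for 23, but a cheaper cover exists.
Choose F and P: together they cover T3, T9, T2, T5 — every target.
Total install cost: 8 + 11 = 19.
No cover costs less than 19.

19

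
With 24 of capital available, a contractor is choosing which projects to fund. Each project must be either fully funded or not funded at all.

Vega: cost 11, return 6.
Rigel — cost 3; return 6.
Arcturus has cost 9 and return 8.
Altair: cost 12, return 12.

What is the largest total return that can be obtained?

Take Rigel, Arcturus, and Altair: cost 3 + 9 + 12 = 24 ≤ 24, return 6 + 8 + 12 = 26.
No other feasible combination does better.

26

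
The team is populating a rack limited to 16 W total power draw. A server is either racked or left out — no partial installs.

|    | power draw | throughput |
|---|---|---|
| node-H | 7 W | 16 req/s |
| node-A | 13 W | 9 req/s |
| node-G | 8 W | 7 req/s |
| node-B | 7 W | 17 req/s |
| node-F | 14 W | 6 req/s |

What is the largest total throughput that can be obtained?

33

Allowing fractional choices, the relaxed optimum would be about 34.8, but servers are indivisible.
node-H + node-B: power draw 7 + 7 = 14 ≤ 16, throughput 16 + 17 = 33.
node-G + node-B: power draw 8 + 7 = 15 ≤ 16, throughput 7 + 17 = 24.
Best is node-H and node-B with total throughput 33.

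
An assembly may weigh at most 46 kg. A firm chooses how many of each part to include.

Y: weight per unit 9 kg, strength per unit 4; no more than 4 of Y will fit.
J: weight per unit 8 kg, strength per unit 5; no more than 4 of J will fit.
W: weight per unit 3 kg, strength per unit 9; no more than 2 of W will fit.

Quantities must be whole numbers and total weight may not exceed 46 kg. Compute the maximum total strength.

This is a bounded integer knapsack.
W has the best ratio (9/3); taking only W gives at most 2×9 = 18 (stopped by the supply cap of 2).
Mixing does better — 4×J and 2×W: weight 38 ≤ 46, strength 4·5 + 2·9 = 38.

38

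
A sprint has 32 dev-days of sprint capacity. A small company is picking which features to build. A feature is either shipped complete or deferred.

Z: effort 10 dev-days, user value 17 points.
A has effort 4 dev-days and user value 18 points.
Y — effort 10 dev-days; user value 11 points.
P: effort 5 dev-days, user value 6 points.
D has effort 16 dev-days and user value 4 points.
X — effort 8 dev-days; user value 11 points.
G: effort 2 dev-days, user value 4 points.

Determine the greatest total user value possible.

Take Z, A, Y, and X: effort 10 + 4 + 10 + 8 = 32 ≤ 32, user value 17 + 18 + 11 + 11 = 57.
No other feasible combination does better.

57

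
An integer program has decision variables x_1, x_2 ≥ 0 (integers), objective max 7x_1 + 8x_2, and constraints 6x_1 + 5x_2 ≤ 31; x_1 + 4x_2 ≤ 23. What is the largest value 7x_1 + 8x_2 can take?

47

The continuous relaxation peaks at (0.474, 5.63) with value 48.37; rounding to a feasible lattice point costs some objective.
(x_1,x_2)=(1,5) is feasible, giving 47.
(x_1,x_2)=(0,5) is feasible, giving 40.
The best lattice point is (1,5), giving 47.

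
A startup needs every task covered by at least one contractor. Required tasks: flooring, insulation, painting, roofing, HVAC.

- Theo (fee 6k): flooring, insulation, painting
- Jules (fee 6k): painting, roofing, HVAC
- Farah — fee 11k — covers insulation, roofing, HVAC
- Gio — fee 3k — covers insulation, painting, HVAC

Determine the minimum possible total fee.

Choose Theo and Jules: together they cover flooring, insulation, painting, roofing, HVAC — every task.
Total fee: 6 + 6 = 12.

12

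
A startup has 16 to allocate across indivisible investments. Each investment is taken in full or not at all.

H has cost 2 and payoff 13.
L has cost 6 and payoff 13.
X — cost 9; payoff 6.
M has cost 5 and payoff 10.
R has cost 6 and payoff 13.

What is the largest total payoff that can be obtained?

39

This is a 0-1 knapsack instance.
H + L + R: cost 2 + 6 + 6 = 14 ≤ 16, payoff 13 + 13 + 13 = 39.
H + L + M: cost 2 + 6 + 5 = 13 ≤ 16, payoff 13 + 13 + 10 = 36.
H + M + R: cost 2 + 5 + 6 = 13 ≤ 16, payoff 13 + 10 + 13 = 36.
Best is H, L, and R with total payoff 39.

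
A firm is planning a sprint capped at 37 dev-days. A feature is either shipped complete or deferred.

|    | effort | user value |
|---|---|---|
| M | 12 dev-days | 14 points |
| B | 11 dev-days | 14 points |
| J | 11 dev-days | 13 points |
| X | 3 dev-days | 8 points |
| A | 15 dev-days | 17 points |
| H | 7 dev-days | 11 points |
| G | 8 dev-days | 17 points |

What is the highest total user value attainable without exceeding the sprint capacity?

56

B + J + H + G: effort 11 + 11 + 7 + 8 = 37 ≤ 37, user value 14 + 13 + 11 + 17 = 55.
B + X + A + G: effort 11 + 3 + 15 + 8 = 37 ≤ 37, user value 14 + 8 + 17 + 17 = 56.
J + X + A + G: effort 11 + 3 + 15 + 8 = 37 ≤ 37, user value 13 + 8 + 17 + 17 = 55.
Best is B, X, A, and G with total user value 56.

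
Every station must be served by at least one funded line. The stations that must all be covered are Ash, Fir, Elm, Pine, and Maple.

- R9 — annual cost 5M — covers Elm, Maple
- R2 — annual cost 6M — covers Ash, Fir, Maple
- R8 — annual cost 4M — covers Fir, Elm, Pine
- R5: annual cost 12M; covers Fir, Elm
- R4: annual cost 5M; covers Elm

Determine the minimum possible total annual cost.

Choose R2 and R8: together they cover Ash, Fir, Elm, Pine, Maple — every station.
Total annual cost: 6 + 4 = 10.
No cover costs less than 10.

10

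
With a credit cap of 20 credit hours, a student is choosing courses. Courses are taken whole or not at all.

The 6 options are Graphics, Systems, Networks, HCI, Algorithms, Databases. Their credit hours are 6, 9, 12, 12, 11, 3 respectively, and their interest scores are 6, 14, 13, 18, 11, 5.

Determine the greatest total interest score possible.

25

This is a 0-1 knapsack instance.
Graphics + Systems + Databases: credit hours 6 + 9 + 3 = 18 ≤ 20, interest score 6 + 14 + 5 = 25.
Graphics + HCI: credit hours 6 + 12 = 18 ≤ 20, interest score 6 + 18 = 24.
Systems + Algorithms: credit hours 9 + 11 = 20 ≤ 20, interest score 14 + 11 = 25.
The maximum interest score is 25; one optimal choice is Graphics, Systems, and Databases.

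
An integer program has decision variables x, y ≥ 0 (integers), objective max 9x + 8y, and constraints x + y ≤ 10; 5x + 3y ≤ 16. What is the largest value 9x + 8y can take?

(x,y)=(0,5): 1·0+1·5=5≤10, 5·0+3·5=15≤16, objective 40.
(x,y)=(0,4): 1·0+1·4=4≤10, 5·0+3·4=12≤16, objective 32.
No feasible integer point exceeds 40.

40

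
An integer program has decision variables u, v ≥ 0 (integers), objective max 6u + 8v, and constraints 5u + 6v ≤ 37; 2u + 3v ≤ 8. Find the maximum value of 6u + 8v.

24

(u,v)=(4,0) is feasible, giving 24.
(u,v)=(3,0) is feasible, giving 18.
The best lattice point is (4,0), giving 24.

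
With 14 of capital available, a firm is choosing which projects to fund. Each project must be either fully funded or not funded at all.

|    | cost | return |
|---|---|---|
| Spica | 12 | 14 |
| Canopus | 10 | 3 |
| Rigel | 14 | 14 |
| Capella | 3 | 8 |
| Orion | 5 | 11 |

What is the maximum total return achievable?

19

Treat it as a binary knapsack problem.
Allowing fractional choices, the relaxed optimum would be about 26.0, but projects are indivisible.
Spica: cost 12 ≤ 14, return 14.
Capella + Orion: cost 3 + 5 = 8 ≤ 14, return 8 + 11 = 19.
Rigel: cost 14 ≤ 14, return 14.
Best is Capella and Orion with total return 19.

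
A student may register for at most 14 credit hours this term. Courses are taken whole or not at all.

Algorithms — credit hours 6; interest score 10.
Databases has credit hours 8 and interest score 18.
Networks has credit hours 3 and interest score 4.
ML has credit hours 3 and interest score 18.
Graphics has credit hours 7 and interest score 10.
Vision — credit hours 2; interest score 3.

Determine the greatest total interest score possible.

40

Allowing fractional choices, the relaxed optimum would be about 41.0, but courses are indivisible.
Databases + ML + Vision: credit hours 8 + 3 + 2 = 13 ≤ 14, interest score 18 + 18 + 3 = 39.
Databases + Networks + ML: credit hours 8 + 3 + 3 = 14 ≤ 14, interest score 18 + 4 + 18 = 40.
Databases + ML: credit hours 8 + 3 = 11 ≤ 14, interest score 18 + 18 = 36.
Best is Databases, Networks, and ML with total interest score 40.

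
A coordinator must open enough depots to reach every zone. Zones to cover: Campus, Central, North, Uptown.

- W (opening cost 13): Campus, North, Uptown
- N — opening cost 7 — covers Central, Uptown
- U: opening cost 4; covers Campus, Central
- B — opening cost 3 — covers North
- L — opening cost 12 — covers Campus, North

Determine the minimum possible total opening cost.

Choose N, U, and B: together they cover Campus, Central, North, Uptown — every zone.
Total opening cost: 7 + 4 + 3 = 14.
No cover costs less than 14.

14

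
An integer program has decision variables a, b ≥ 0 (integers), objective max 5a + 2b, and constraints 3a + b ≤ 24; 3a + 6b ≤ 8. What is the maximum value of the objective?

10

Relaxing integrality, the LP optimum is 13.33 at (a,b) = (2.67, 0), which is not an integer point.
(a,b)=(2,0): 3·2+1·0=6≤24, 3·2+6·0=6≤8, objective 10.
(a,b)=(1,0): 3·1+1·0=3≤24, 3·1+6·0=3≤8, objective 5.
The best lattice point is (2,0), giving 10.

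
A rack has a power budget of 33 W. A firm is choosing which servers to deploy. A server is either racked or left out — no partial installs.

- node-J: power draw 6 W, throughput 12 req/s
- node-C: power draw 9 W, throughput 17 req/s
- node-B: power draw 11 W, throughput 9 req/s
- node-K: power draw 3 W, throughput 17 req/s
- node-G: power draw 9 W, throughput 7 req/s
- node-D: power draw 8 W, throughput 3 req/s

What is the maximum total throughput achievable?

55

Allowing fractional choices, the relaxed optimum would be about 58.1, but servers are indivisible.
node-J + node-C + node-K + node-G: power draw 6 + 9 + 3 + 9 = 27 ≤ 33, throughput 12 + 17 + 17 + 7 = 53.
node-J + node-C + node-B + node-K: power draw 6 + 9 + 11 + 3 = 29 ≤ 33, throughput 12 + 17 + 9 + 17 = 55.
node-C + node-B + node-K + node-G: power draw 9 + 11 + 3 + 9 = 32 ≤ 33, throughput 17 + 9 + 17 + 7 = 50.
Best is node-J, node-C, node-B, and node-K with total throughput 55.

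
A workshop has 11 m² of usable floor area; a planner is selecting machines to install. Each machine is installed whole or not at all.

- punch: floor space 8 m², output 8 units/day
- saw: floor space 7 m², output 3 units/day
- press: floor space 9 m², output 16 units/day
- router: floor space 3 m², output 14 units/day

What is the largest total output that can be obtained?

punch + router: floor space 8 + 3 = 11 ≤ 11, output 8 + 14 = 22.
saw + router: floor space 7 + 3 = 10 ≤ 11, output 3 + 14 = 17.
press: floor space 9 ≤ 11, output 16.
Best is punch and router with total output 22.

22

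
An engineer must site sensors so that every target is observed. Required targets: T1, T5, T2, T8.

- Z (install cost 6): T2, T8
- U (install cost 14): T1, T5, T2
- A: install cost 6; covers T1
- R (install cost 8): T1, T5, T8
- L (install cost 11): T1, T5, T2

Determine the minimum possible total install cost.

Choose Z and R: together they cover T1, T5, T2, T8 — every target.
Total install cost: 6 + 8 = 14.
No cover costs less than 14.

14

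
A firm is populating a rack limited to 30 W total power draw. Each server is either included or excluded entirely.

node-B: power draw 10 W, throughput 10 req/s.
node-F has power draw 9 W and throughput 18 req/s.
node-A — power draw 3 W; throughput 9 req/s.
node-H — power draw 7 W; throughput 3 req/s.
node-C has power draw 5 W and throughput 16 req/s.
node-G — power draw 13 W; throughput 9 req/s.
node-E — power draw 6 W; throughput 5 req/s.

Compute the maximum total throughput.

Allowing fractional choices, the relaxed optimum would be about 55.5, but servers are indivisible.
node-B + node-F + node-A + node-C: power draw 10 + 9 + 3 + 5 = 27 ≤ 30, throughput 10 + 18 + 9 + 16 = 53.
node-F + node-A + node-C + node-G: power draw 9 + 3 + 5 + 13 = 30 ≤ 30, throughput 18 + 9 + 16 + 9 = 52.
Best is node-B, node-F, node-A, and node-C with total throughput 53.

53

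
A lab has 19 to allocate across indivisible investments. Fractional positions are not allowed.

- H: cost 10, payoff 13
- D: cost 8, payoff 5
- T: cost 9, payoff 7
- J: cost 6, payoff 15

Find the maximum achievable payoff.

28

Take H and J: cost 10 + 6 = 16 ≤ 19, payoff 13 + 15 = 28.
No other feasible combination does better.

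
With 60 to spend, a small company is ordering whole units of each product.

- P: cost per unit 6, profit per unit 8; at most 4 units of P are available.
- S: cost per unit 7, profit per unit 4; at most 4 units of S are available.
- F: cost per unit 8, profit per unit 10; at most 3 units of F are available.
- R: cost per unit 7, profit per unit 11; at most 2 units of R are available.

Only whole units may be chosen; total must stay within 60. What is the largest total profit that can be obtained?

76

This is a bounded integer knapsack.
R has the best ratio (11/7); taking only R gives at most 2×11 = 22 (stopped by the supply cap of 2).
Mixing does better — 3×P, 3×F, and 2×R: cost 56 ≤ 60, profit 3·8 + 3·10 + 2·11 = 76.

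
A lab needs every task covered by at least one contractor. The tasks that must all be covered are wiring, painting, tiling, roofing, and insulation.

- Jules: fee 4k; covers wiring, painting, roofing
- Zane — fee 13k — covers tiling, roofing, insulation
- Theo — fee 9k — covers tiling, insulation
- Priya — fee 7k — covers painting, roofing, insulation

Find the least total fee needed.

Choose Jules and Theo: together they cover wiring, painting, tiling, roofing, insulation — every task.
Total fee: 4 + 9 = 13.
No cover costs less than 13.

13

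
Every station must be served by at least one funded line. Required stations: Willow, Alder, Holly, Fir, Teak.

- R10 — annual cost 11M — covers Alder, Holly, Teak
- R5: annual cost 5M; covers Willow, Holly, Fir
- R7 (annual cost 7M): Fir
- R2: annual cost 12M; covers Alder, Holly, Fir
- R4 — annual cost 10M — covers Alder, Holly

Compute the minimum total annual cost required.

Choose R10 and R5: together they cover Willow, Alder, Holly, Fir, Teak — every station.
Total annual cost: 11 + 5 = 16.
No cover costs less than 16.

16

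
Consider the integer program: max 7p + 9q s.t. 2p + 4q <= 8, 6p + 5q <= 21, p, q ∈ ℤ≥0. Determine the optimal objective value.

23

The continuous relaxation peaks at (3.14, 0.429) with value 25.86; rounding to a feasible lattice point costs some objective.
(p,q)=(2,1): 2·2+4·1=8≤8, 6·2+5·1=17≤21, objective 23.
(p,q)=(3,0): 2·3+4·0=6≤8, 6·3+5·0=18≤21, objective 21.
(p,q)=(1,1): 2·1+4·1=6≤8, 6·1+5·1=11≤21, objective 16.
(p,q)=(2,0): 2·2+4·0=4≤8, 6·2+5·0=12≤21, objective 14.
No feasible integer point exceeds 23.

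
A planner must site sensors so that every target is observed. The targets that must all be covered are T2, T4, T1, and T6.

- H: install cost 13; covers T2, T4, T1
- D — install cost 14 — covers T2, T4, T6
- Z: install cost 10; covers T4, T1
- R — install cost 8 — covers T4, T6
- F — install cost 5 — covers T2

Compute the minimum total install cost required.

21

The greedy cost-per-new-target heuristic would pick R, F, and Z for 23, but a cheaper cover exists.
Choose H and R: together they cover T2, T4, T1, T6 — every target.
Total install cost: 13 + 8 = 21.
No cover costs less than 21.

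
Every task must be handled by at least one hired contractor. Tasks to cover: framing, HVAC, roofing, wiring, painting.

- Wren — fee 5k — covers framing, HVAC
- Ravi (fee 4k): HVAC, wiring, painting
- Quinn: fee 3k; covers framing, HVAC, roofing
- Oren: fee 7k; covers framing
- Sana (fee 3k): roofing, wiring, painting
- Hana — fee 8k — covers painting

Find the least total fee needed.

This is an integer covering problem.
Choose Quinn and Sana: together they cover framing, HVAC, roofing, wiring, painting — every task.
Total fee: 3 + 3 = 6.

6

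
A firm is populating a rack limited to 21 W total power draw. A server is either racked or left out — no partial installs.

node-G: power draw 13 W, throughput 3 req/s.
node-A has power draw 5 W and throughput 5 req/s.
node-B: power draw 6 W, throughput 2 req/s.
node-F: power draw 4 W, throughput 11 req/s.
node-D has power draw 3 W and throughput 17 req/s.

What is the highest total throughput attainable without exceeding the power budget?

35

This is a 0-1 knapsack instance.
Take node-A, node-B, node-F, and node-D: power draw 5 + 6 + 4 + 3 = 18 ≤ 21, throughput 5 + 2 + 11 + 17 = 35.
No other feasible combination does better.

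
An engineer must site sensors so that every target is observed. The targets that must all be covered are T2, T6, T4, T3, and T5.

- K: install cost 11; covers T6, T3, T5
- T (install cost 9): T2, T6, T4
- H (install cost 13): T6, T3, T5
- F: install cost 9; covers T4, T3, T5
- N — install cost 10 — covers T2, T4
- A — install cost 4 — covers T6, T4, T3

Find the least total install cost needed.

18

The greedy cost-per-new-target heuristic would pick A, T, and F for 22, but a cheaper cover exists.
Choose T and F: together they cover T2, T6, T4, T3, T5 — every target.
Total install cost: 9 + 9 = 18.
No cover costs less than 18.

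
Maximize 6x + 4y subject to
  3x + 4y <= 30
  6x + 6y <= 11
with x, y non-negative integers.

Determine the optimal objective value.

Relaxing integrality, the LP optimum is 11.00 at (x,y) = (1.83, 0), which is not an integer point.
(x,y)=(1,0): 3·1+4·0=3≤30, 6·1+6·0=6≤11, objective 6.
(x,y)=(0,1): 3·0+4·1=4≤30, 6·0+6·1=6≤11, objective 4.
Maximum is 6 at (x,y)=(1,0).

6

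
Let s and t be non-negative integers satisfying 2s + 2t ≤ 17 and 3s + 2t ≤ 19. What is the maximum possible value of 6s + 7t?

56

The continuous relaxation peaks at (0, 8.5) with value 59.50; rounding to a feasible lattice point costs some objective.
(s,t)=(0,8): 2·0+2·8=16≤17, 3·0+2·8=16≤19, objective 56.
(s,t)=(1,7): 2·1+2·7=16≤17, 3·1+2·7=17≤19, objective 55.
No feasible integer point exceeds 56.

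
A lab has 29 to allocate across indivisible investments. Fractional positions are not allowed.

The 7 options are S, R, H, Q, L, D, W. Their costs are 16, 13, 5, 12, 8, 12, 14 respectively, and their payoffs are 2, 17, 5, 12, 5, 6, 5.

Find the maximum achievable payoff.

Allowing fractional choices, the relaxed optimum would be about 33.0, but investments are indivisible.
R + Q: cost 13 + 12 = 25 ≤ 29, payoff 17 + 12 = 29.
R + D: cost 13 + 12 = 25 ≤ 29, payoff 17 + 6 = 23.
R + H + L: cost 13 + 5 + 8 = 26 ≤ 29, payoff 17 + 5 + 5 = 27.
Best is R and Q with total payoff 29.

29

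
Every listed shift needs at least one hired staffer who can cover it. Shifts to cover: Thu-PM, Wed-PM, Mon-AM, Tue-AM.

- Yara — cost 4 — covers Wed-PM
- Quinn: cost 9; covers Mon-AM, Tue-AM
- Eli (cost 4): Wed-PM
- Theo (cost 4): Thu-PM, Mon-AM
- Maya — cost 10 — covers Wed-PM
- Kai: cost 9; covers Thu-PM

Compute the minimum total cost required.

17

This is an integer covering problem.
Choose Yara, Quinn, and Theo: together they cover Thu-PM, Wed-PM, Mon-AM, Tue-AM — every shift.
Total cost: 4 + 9 + 4 = 17.
No cover costs less than 17.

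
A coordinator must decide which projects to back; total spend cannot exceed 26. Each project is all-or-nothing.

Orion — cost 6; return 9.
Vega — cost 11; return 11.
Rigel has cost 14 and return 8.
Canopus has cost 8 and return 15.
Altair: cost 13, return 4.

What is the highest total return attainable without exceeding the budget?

Allowing fractional choices, the relaxed optimum would be about 35.6, but projects are indivisible.
Orion + Vega + Canopus: cost 6 + 11 + 8 = 25 ≤ 26, return 9 + 11 + 15 = 35.
Vega + Canopus: cost 11 + 8 = 19 ≤ 26, return 11 + 15 = 26.
Best is Orion, Vega, and Canopus with total return 35.

35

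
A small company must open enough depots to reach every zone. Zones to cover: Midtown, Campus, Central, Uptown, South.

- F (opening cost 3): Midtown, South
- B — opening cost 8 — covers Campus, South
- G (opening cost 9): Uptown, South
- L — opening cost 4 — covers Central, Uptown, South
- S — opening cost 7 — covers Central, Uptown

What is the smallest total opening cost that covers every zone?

15

This is an integer covering problem.
Choose F, B, and L: together they cover Midtown, Campus, Central, Uptown, South — every zone.
Total opening cost: 3 + 8 + 4 = 15.
No cover costs less than 15.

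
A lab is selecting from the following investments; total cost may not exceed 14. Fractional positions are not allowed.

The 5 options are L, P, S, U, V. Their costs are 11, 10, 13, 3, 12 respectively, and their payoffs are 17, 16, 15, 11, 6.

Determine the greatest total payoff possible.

P + U: cost 10 + 3 = 13 ≤ 14, payoff 16 + 11 = 27.
L + U: cost 11 + 3 = 14 ≤ 14, payoff 17 + 11 = 28.
Best is L and U with total payoff 28.

28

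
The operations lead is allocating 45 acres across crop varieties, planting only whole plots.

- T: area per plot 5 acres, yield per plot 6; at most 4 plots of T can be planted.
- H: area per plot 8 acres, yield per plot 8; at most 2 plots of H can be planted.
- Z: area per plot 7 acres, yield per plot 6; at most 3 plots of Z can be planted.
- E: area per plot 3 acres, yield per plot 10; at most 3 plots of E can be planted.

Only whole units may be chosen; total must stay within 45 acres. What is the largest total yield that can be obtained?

Take 4×T, 2×H, and 3×E: area 45 ≤ 45, yield 4·6 + 2·8 + 3·10 = 70.
E has the best ratio (10/3) and is taken to its limit of 3; remaining capacity is filled optimally with the others.

70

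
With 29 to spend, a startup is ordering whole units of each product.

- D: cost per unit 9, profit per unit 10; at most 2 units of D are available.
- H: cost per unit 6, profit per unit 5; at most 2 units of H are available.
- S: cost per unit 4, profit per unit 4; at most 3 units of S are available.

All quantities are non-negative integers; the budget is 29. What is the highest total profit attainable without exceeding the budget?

29

D has the best ratio (10/9); taking only D gives at most 2×10 = 20 (stopped by the supply cap of 2).
Mixing does better — 2×D, 1×H, and 1×S: cost 28 ≤ 29, profit 2·10 + 1·5 + 1·4 = 29.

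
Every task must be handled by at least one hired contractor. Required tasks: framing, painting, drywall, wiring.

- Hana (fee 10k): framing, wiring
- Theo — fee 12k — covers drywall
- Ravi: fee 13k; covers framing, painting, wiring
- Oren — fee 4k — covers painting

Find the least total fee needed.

25

The greedy cost-per-new-task heuristic would pick Oren, Hana, and Theo for 26, but a cheaper cover exists.
Choose Theo and Ravi: together they cover framing, painting, drywall, wiring — every task.
Total fee: 12 + 13 = 25.
No cover costs less than 25.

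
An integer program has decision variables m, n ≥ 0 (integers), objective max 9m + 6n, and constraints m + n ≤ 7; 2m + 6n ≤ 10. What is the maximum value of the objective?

45

(m,n)=(5,0): 1·5+1·0=5≤7, 2·5+6·0=10≤10, objective 45.
(m,n)=(4,0): 1·4+1·0=4≤7, 2·4+6·0=8≤10, objective 36.
Maximum is 45 at (m,n)=(5,0).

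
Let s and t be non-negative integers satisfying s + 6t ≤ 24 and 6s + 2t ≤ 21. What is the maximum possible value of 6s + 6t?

(s,t)=(2,3): 1·2+6·3=20≤24, 6·2+2·3=18≤21, objective 30.
(s,t)=(1,3): 1·1+6·3=19≤24, 6·1+2·3=12≤21, objective 24.
(s,t)=(2,2): 1·2+6·2=14≤24, 6·2+2·2=16≤21, objective 24.
(s,t)=(1,2): 1·1+6·2=13≤24, 6·1+2·2=10≤21, objective 18.
The best lattice point is (2,3), giving 30.

30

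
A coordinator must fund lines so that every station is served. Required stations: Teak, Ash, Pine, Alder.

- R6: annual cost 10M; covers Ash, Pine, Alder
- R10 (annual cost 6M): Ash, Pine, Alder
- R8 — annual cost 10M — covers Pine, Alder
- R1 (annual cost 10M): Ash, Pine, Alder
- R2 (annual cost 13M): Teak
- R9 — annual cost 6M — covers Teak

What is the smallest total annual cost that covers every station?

Choose R10 and R9: together they cover Teak, Ash, Pine, Alder — every station.
Total annual cost: 6 + 6 = 12.
No cover costs less than 12.

12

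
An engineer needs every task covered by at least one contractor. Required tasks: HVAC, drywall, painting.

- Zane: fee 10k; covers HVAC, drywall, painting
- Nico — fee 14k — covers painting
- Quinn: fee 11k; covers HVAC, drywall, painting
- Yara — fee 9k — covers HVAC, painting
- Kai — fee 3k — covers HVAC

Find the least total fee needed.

10

Zane alone covers HVAC, drywall, painting — every task.
Total fee: 10.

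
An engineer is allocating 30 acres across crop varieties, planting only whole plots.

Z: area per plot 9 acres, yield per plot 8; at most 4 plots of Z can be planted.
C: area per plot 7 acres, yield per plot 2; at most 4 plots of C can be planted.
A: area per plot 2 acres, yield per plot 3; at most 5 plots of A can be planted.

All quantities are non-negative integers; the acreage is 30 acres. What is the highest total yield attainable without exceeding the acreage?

31

2×Z and 4×A: area 26 ≤ 30, yield 2·8 + 4·3 = 28.
2×Z and 5×A: area 28 ≤ 30, yield 2·8 + 5·3 = 31.
Best is 31.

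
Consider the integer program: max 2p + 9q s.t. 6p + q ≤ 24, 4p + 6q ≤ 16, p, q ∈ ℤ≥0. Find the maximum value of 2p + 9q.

(p,q)=(1,2): 6·1+1·2=8≤24, 4·1+6·2=16≤16, objective 20.
(p,q)=(0,2): 6·0+1·2=2≤24, 4·0+6·2=12≤16, objective 18.
(p,q)=(2,1): 6·2+1·1=13≤24, 4·2+6·1=14≤16, objective 13.
The best lattice point is (1,2), giving 20.

20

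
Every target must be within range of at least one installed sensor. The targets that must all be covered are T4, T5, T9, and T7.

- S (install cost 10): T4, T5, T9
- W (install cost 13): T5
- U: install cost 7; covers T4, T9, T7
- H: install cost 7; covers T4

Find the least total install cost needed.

17

Choose S and U: together they cover T4, T5, T9, T7 — every target.
Total install cost: 10 + 7 = 17.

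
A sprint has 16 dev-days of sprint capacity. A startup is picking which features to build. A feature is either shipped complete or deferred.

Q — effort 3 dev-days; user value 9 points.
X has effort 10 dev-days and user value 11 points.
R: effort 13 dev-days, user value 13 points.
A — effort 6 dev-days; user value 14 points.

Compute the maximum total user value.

25

Treat it as a binary knapsack problem.
Allowing fractional choices, the relaxed optimum would be about 30.7, but features are indivisible.
Q + A: effort 3 + 6 = 9 ≤ 16, user value 9 + 14 = 23.
Q + R: effort 3 + 13 = 16 ≤ 16, user value 9 + 13 = 22.
X + A: effort 10 + 6 = 16 ≤ 16, user value 11 + 14 = 25.
Best is X and A with total user value 25.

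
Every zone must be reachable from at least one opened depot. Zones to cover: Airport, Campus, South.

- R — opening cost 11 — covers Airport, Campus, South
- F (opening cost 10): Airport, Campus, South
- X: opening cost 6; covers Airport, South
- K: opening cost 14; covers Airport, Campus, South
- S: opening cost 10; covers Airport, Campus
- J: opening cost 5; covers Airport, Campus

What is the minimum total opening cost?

This is an integer covering problem.
F alone covers Airport, Campus, South — every zone.
Total opening cost: 10.

10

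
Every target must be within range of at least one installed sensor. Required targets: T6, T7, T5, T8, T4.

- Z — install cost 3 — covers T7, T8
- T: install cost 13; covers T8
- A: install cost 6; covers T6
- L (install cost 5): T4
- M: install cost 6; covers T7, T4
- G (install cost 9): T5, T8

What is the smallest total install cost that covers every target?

This is an integer covering problem.
The greedy cost-per-new-target heuristic would pick Z, L, A, and G for 23, but a cheaper cover exists.
Choose A, M, and G: together they cover T6, T7, T5, T8, T4 — every target.
Total install cost: 6 + 6 + 9 = 21.
No cover costs less than 21.

21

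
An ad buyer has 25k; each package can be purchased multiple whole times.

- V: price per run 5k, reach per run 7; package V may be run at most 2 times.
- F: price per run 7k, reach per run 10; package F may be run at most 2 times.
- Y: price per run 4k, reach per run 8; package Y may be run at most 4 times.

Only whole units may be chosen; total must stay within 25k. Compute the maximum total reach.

42

1×F and 4×Y: price 23 ≤ 25, reach 1·10 + 4·8 = 42.
1×V, 1×F, and 3×Y: price 24 ≤ 25, reach 1·7 + 1·10 + 3·8 = 41.
Best is 42.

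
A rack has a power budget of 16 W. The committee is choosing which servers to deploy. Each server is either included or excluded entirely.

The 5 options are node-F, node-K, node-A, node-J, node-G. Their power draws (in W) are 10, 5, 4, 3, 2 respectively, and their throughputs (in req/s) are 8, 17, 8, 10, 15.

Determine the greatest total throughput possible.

50

Allowing fractional choices, the relaxed optimum would be about 51.6, but servers are indivisible.
node-K + node-A + node-J + node-G: power draw 5 + 4 + 3 + 2 = 14 ≤ 16, throughput 17 + 8 + 10 + 15 = 50.
node-K + node-J + node-G: power draw 5 + 3 + 2 = 10 ≤ 16, throughput 17 + 10 + 15 = 42.
Best is node-K, node-A, node-J, and node-G with total throughput 50.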